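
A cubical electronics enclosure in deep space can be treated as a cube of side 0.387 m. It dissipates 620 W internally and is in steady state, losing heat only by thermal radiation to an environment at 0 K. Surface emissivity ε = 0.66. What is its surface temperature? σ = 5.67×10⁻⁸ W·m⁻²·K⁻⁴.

Steady state: internal power = radiated power, P = εσA T⁴.
Radiating area A = 6L² = 0.8986 m².
T⁴ = P/(εσA) = 620/(0.66·5.67×10⁻⁸·0.8986) = 1.844×10¹⁰ K⁴.
T = (1.844×10¹⁰)^(1/4).

T ≈ 368 K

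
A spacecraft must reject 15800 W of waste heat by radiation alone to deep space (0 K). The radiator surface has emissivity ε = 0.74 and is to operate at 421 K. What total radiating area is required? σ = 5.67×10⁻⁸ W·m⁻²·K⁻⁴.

P = εσA T⁴ ⇒ A = P/(εσT⁴).
T⁴ = 3.141×10¹⁰ K⁴.
A = 15800/(0.74 × 5.67×10⁻⁸ × 3.141×10¹⁰).

A ≈ 12.0 m²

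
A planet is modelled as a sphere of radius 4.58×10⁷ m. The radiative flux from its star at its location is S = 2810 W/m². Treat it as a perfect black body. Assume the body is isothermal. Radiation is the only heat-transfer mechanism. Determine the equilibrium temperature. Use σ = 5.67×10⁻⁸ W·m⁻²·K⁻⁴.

At equilibrium, absorbed power = emitted power.
Absorbing cross-section = πr² = 6.590×10¹⁵ m²; emitting surface = 4πr² = 2.636×10¹⁶ m² (ratio 4).
S·A_cross = εσ·A_surf·T⁴  ⇒  T⁴ = S/(4σ).
T⁴ = 1.00·2810/(4·5.67×10⁻⁸) = 1.239×10¹⁰ K⁴.
T = (1.239×10¹⁰)^(1/4).

T ≈ 334 K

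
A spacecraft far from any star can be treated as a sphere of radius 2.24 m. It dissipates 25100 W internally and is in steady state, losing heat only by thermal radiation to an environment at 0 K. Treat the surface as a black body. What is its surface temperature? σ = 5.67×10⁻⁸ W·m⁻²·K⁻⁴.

T ≈ 289 K

Steady state: internal power = radiated power, P = εσA T⁴.
Radiating area A = 4πr² = 63.05 m².
T⁴ = P/(εσA) = 25100/(1.0·5.67×10⁻⁸·63.05) = 7.021×10⁹ K⁴.
T = (7.021×10⁹)^(1/4).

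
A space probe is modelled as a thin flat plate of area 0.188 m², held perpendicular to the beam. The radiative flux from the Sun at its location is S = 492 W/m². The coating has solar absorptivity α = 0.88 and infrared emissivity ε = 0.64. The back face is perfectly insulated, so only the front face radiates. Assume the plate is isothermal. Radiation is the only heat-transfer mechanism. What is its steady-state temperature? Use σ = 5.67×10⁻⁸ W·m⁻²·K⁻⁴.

T ≈ 330 K

At equilibrium, absorbed power = emitted power.
Absorbing cross-section = A = 0.1880 m²; emitting surface = A = 0.1880 m² (ratio 1).
αS·A_cross = εσ·A_surf·T⁴  ⇒  T⁴ = αS/(ε·1σ).
T⁴ = 0.880·492/(0.64·1·5.67×10⁻⁸) = 1.193×10¹⁰ K⁴.
T = (1.193×10¹⁰)^(1/4).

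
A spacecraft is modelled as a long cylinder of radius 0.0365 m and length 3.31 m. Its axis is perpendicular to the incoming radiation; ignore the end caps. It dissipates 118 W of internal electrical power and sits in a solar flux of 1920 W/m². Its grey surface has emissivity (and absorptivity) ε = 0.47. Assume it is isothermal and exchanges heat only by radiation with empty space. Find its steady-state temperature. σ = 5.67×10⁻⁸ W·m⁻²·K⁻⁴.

At steady state, absorbed solar power + internal power = radiated power.
Absorbed: α·S·A_cross = 0.47·1920·0.2416 = 218.0 W (cross-section 2rL).
Total input = 218.0 + 118 = 336.0 W.
Radiated: εσ·A_surf·T⁴ with A_surf = 2πrL = 0.7591 m².
T⁴ = 336.0/(0.47·5.67×10⁻⁸·0.7591) = 1.661×10¹⁰ K⁴.

T ≈ 359 K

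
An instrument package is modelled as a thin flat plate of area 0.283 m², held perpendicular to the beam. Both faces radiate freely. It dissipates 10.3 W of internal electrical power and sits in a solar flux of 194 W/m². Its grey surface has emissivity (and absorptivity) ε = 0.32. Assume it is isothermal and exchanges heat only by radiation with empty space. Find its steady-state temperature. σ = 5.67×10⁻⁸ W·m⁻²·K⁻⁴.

At steady state, absorbed solar power + internal power = radiated power.
Absorbed: α·S·A_cross = 0.32·194·0.2830 = 17.57 W (cross-section A).
Total input = 17.57 + 10.3 = 27.87 W.
Radiated: εσ·A_surf·T⁴ with A_surf = 2A = 0.5660 m².
T⁴ = 27.87/(0.32·5.67×10⁻⁸·0.5660) = 2.714×10⁹ K⁴.

T ≈ 228 K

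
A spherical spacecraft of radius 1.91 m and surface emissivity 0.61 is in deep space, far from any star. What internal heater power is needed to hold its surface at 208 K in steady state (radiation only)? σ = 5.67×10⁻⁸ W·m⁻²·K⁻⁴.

P = εσ·4πr²·T⁴.
4πr² = 45.84 m²; T⁴ = 1.872×10⁹ K⁴.
P = 0.61·5.67×10⁻⁸·45.84·1.872×10⁹.

P ≈ 2970 W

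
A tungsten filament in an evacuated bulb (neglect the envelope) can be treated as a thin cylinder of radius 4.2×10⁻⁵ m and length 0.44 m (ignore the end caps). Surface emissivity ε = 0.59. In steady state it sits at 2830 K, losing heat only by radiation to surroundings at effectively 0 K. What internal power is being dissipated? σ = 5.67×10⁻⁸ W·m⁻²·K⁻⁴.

P ≈ 249 W

Steady state: P = εσA T⁴.
A = 2πrL = 1.161×10⁻⁴ m²; T⁴ = (2830)⁴ = 6.414×10¹³ K⁴.
P = 0.59 × 5.67×10⁻⁸ × 1.161×10⁻⁴ × 6.414×10¹³.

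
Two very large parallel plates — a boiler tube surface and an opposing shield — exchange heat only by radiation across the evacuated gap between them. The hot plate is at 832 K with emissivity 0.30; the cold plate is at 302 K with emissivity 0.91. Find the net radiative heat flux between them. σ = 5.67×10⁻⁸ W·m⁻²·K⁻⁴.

q ≈ 7780 W/m²

For two infinite grey parallel plates, q = σ(T₁⁴ − T₂⁴)/(1/ε₁ + 1/ε₂ − 1).
T₁⁴ − T₂⁴ = 4.792×10¹¹ − 8.318×10⁹ = 4.709×10¹¹ K⁴.
1/ε₁ + 1/ε₂ − 1 = 3.333 + 1.099 − 1 = 3.432.
q = 5.67×10⁻⁸ × 4.709×10¹¹ / 3.432.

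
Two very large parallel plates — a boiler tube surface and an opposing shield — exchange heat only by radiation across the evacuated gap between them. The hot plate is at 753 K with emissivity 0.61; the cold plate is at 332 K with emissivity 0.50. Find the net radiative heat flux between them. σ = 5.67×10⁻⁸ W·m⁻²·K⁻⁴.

q ≈ 6650 W/m²

For two infinite grey parallel plates, q = σ(T₁⁴ − T₂⁴)/(1/ε₁ + 1/ε₂ − 1).
T₁⁴ − T₂⁴ = 3.215×10¹¹ − 1.215×10¹⁰ = 3.093×10¹¹ K⁴.
1/ε₁ + 1/ε₂ − 1 = 1.639 + 2.000 − 1 = 2.639.
q = 5.67×10⁻⁸ × 3.093×10¹¹ / 2.639.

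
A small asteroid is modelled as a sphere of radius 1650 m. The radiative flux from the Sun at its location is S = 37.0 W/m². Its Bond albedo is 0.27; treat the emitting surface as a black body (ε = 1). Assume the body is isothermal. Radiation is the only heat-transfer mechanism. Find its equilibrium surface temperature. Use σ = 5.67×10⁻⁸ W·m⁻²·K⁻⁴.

T ≈ 104 K

At equilibrium, absorbed power = emitted power.
Absorbing cross-section = πr² = 8.553×10⁶ m²; emitting surface = 4πr² = 3.421×10⁷ m² (ratio 4).
(1−a)S·A_cross = εσ·A_surf·T⁴  ⇒  T⁴ = (1−a)S/(4σ).
T⁴ = 0.730·37.0/(4·5.67×10⁻⁸) = 1.191×10⁸ K⁴.
T = (1.191×10⁸)^(1/4).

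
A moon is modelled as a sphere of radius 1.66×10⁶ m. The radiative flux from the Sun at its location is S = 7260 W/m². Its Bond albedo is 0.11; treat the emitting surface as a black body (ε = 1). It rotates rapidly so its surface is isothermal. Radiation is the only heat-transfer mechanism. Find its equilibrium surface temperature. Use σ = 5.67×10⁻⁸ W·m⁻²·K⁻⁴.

T ≈ 411 K

At equilibrium, absorbed power = emitted power.
Absorbing cross-section = πr² = 8.657×10¹² m²; emitting surface = 4πr² = 3.463×10¹³ m² (ratio 4).
(1−a)S·A_cross = εσ·A_surf·T⁴  ⇒  T⁴ = (1−a)S/(4σ).
T⁴ = 0.890·7260/(4·5.67×10⁻⁸) = 2.849×10¹⁰ K⁴.
T = (2.849×10¹⁰)^(1/4).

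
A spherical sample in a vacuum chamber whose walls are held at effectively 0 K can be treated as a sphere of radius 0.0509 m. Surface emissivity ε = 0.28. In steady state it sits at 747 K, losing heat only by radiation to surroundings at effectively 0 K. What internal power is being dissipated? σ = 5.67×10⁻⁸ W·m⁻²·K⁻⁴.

P ≈ 161 W

Steady state: P = εσA T⁴.
A = 4πr² = 0.03256 m²; T⁴ = (747)⁴ = 3.114×10¹¹ K⁴.
P = 0.28 × 5.67×10⁻⁸ × 0.03256 × 3.114×10¹¹.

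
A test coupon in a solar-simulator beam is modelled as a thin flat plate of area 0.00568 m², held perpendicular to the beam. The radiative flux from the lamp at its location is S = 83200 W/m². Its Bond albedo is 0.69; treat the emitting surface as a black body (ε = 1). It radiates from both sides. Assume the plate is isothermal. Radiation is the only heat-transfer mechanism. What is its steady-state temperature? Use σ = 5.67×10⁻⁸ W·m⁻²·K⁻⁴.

T ≈ 691 K

At equilibrium, absorbed power = emitted power.
Absorbing cross-section = A = 0.005680 m²; emitting surface = 2A = 0.01136 m² (ratio 2).
(1−a)S·A_cross = εσ·A_surf·T⁴  ⇒  T⁴ = (1−a)S/(2σ).
T⁴ = 0.310·83200/(2·5.67×10⁻⁸) = 2.274×10¹¹ K⁴.
T = (2.274×10¹¹)^(1/4).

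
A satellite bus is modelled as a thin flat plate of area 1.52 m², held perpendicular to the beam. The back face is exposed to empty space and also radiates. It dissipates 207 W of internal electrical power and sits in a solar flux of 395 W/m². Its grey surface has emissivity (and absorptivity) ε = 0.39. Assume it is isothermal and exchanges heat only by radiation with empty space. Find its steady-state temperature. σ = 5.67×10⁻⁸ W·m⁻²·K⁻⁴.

At steady state, absorbed solar power + internal power = radiated power.
Absorbed: α·S·A_cross = 0.39·395·1.520 = 234.2 W (cross-section A).
Total input = 234.2 + 207 = 441.2 W.
Radiated: εσ·A_surf·T⁴ with A_surf = 2A = 3.040 m².
T⁴ = 441.2/(0.39·5.67×10⁻⁸·3.040) = 6.563×10⁹ K⁴.

T ≈ 285 K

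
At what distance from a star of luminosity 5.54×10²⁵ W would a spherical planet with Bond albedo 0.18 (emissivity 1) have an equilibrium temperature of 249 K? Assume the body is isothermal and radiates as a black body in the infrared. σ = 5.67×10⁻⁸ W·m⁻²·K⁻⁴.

For an isothermal black-emitting sphere, (1−a)S·πr² = σ·4πr²·T⁴ ⇒ S = 4σT⁴/(1−a).
S = 4·5.67×10⁻⁸·(249)⁴/0.820 = 1063 W/m².
Flux falls as S = L/(4πd²), so d = √(L/(4πS)) = √(5.54×10²⁵/(4π·1063)).

d ≈ 6.44×10¹⁰ m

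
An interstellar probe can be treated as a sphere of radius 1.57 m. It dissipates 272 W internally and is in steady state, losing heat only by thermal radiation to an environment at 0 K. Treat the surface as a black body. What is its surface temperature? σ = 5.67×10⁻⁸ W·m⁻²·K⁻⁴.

T ≈ 112 K

Steady state: internal power = radiated power, P = εσA T⁴.
Radiating area A = 4πr² = 30.97 m².
T⁴ = P/(εσA) = 272/(1.0·5.67×10⁻⁸·30.97) = 1.549×10⁸ K⁴.
T = (1.549×10⁸)^(1/4).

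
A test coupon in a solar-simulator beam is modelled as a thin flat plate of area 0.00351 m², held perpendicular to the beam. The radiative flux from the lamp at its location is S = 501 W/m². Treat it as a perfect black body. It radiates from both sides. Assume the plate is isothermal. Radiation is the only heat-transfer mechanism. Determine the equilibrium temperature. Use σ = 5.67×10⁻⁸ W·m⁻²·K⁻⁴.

T ≈ 258 K

At equilibrium, absorbed power = emitted power.
Absorbing cross-section = A = 0.003510 m²; emitting surface = 2A = 0.007020 m² (ratio 2).
S·A_cross = εσ·A_surf·T⁴  ⇒  T⁴ = S/(2σ).
T⁴ = 1.00·501/(2·5.67×10⁻⁸) = 4.418×10⁹ K⁴.
T = (4.418×10⁹)^(1/4).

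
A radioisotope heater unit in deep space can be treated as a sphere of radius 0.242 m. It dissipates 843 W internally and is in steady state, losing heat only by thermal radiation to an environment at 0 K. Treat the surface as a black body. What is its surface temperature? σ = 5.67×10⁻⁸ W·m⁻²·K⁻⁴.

Steady state: internal power = radiated power, P = εσA T⁴.
Radiating area A = 4πr² = 0.7359 m².
T⁴ = P/(εσA) = 843/(1.0·5.67×10⁻⁸·0.7359) = 2.020×10¹⁰ K⁴.
T = (2.020×10¹⁰)^(1/4).

T ≈ 377 K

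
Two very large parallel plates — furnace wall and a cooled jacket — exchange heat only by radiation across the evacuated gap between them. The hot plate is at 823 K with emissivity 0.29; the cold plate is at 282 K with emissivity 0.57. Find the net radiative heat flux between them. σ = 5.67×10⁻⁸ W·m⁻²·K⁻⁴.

q ≈ 6100 W/m²

For two infinite grey parallel plates, q = σ(T₁⁴ − T₂⁴)/(1/ε₁ + 1/ε₂ − 1).
T₁⁴ − T₂⁴ = 4.588×10¹¹ − 6.324×10⁹ = 4.525×10¹¹ K⁴.
1/ε₁ + 1/ε₂ − 1 = 3.448 + 1.754 − 1 = 4.203.
q = 5.67×10⁻⁸ × 4.525×10¹¹ / 4.203.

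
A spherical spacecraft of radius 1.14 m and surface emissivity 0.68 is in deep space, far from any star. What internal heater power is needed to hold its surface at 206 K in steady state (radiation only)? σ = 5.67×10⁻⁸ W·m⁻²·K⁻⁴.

P ≈ 1130 W

P = εσ·4πr²·T⁴.
4πr² = 16.33 m²; T⁴ = 1.801×10⁹ K⁴.
P = 0.68·5.67×10⁻⁸·16.33·1.801×10⁹.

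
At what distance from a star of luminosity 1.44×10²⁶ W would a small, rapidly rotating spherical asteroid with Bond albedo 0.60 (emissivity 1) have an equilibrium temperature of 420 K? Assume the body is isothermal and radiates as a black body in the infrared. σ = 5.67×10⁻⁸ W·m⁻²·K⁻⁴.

d ≈ 2.55×10¹⁰ m

For an isothermal black-emitting sphere, (1−a)S·πr² = σ·4πr²·T⁴ ⇒ S = 4σT⁴/(1−a).
S = 4·5.67×10⁻⁸·(420)⁴/0.400 = 17640 W/m².
Flux falls as S = L/(4πd²), so d = √(L/(4πS)) = √(1.44×10²⁶/(4π·17640)).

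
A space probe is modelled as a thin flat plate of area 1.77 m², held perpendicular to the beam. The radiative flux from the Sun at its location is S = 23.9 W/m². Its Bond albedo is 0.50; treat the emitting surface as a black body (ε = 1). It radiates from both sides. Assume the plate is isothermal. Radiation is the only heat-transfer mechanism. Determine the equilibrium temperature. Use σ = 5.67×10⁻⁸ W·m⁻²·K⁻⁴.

At equilibrium, absorbed power = emitted power.
Absorbing cross-section = A = 1.770 m²; emitting surface = 2A = 3.540 m² (ratio 2).
(1−a)S·A_cross = εσ·A_surf·T⁴  ⇒  T⁴ = (1−a)S/(2σ).
T⁴ = 0.500·23.9/(2·5.67×10⁻⁸) = 1.054×10⁸ K⁴.
T = (1.054×10⁸)^(1/4).

T ≈ 101 K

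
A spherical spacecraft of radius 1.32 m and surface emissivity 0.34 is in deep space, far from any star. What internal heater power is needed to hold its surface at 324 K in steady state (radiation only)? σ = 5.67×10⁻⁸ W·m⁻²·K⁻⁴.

P = εσ·4πr²·T⁴.
4πr² = 21.90 m²; T⁴ = 1.102×10¹⁰ K⁴.
P = 0.34·5.67×10⁻⁸·21.90·1.102×10¹⁰.

P ≈ 4650 W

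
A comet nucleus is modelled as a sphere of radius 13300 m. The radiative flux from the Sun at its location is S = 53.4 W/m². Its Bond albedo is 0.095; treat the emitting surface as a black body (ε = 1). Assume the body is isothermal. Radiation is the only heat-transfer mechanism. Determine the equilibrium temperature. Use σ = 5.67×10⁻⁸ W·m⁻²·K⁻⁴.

T ≈ 121 K

At equilibrium, absorbed power = emitted power.
Absorbing cross-section = πr² = 5.557×10⁸ m²; emitting surface = 4πr² = 2.223×10⁹ m² (ratio 4).
(1−a)S·A_cross = εσ·A_surf·T⁴  ⇒  T⁴ = (1−a)S/(4σ).
T⁴ = 0.905·53.4/(4·5.67×10⁻⁸) = 2.131×10⁸ K⁴.
T = (2.131×10⁸)^(1/4).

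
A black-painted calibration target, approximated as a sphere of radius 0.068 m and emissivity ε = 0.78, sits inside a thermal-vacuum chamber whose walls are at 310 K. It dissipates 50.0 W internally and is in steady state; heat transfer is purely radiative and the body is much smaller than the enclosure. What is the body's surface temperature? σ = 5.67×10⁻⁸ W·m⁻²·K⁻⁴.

T ≈ 412 K

For a small grey body in a large enclosure, net radiated power = εσA(T⁴ − T_w⁴).
Steady state: P = εσA(T⁴ − T_w⁴) with A = 4πr² = 0.05811 m².
T⁴ = P/(εσA) + T_w⁴ = 50.0/(0.78·5.67×10⁻⁸·0.05811) + (310)⁴
    = 1.946×10¹⁰ + 9.235×10⁹ = 2.869×10¹⁰ K⁴.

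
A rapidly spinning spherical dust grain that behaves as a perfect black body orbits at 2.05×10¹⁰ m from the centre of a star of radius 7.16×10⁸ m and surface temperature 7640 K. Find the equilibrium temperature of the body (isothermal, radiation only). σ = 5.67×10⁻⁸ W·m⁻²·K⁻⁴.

The star's surface emits σT_*⁴; at distance d the flux is S = σT_*⁴(R_*/d)².
S = 5.67×10⁻⁸·(7640)⁴·(7.16×10⁸/2.05×10¹⁰)² = 2.357×10⁵ W/m².
For an isothermal sphere T⁴ = (1−a)S/(4σ) = 1.039×10¹² K⁴.

T ≈ 1010 K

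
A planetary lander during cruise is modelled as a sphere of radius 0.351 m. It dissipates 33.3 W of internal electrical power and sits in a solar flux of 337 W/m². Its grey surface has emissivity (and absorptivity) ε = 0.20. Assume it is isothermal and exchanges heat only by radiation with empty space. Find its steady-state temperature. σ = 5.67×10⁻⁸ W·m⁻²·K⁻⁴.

T ≈ 241 K

At steady state, absorbed solar power + internal power = radiated power.
Absorbed: α·S·A_cross = 0.20·337·0.3870 = 26.09 W (cross-section πr²).
Total input = 26.09 + 33.3 = 59.39 W.
Radiated: εσ·A_surf·T⁴ with A_surf = 4πr² = 1.548 m².
T⁴ = 59.39/(0.20·5.67×10⁻⁸·1.548) = 3.383×10⁹ K⁴.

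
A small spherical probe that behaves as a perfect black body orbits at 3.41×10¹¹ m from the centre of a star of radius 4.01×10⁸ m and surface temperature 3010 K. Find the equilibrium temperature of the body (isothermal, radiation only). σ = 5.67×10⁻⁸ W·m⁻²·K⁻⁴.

The star's surface emits σT_*⁴; at distance d the flux is S = σT_*⁴(R_*/d)².
S = 5.67×10⁻⁸·(3010)⁴·(4.01×10⁸/3.41×10¹¹)² = 6.436 W/m².
For an isothermal sphere T⁴ = (1−a)S/(4σ) = 2.838×10⁷ K⁴.

T ≈ 73.0 K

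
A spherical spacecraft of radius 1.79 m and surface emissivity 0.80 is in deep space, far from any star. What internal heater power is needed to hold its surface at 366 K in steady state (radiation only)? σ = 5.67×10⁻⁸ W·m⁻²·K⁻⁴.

P ≈ 32800 W

P = εσ·4πr²·T⁴.
4πr² = 40.26 m²; T⁴ = 1.794×10¹⁰ K⁴.
P = 0.80·5.67×10⁻⁸·40.26·1.794×10¹⁰.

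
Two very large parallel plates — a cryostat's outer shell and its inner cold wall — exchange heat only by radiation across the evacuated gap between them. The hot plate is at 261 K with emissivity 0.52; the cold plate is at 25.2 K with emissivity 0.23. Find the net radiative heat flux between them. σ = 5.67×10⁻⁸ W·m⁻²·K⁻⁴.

For two infinite grey parallel plates, q = σ(T₁⁴ − T₂⁴)/(1/ε₁ + 1/ε₂ − 1).
T₁⁴ − T₂⁴ = 4.640×10⁹ − 4.033×10⁵ = 4.640×10⁹ K⁴.
1/ε₁ + 1/ε₂ − 1 = 1.923 + 4.348 − 1 = 5.271.
q = 5.67×10⁻⁸ × 4.640×10⁹ / 5.271.

q ≈ 49.9 W/m²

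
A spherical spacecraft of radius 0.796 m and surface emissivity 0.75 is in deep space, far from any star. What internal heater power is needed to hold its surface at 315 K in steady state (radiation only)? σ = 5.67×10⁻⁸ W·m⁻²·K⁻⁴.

P ≈ 3330 W

P = εσ·4πr²·T⁴.
4πr² = 7.962 m²; T⁴ = 9.846×10⁹ K⁴.
P = 0.75·5.67×10⁻⁸·7.962·9.846×10⁹.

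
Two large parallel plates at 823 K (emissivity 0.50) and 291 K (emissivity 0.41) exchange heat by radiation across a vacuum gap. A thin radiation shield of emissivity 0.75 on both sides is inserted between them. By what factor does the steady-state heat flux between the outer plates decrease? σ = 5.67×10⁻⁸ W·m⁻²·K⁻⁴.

Without shield: q₀ = σΔ(T⁴)/(1/ε₁+1/ε₂−1) with denominator 3.439.
With shield the two gaps are in series; the resistances add: (1/ε₁+1/ε_s−1)+(1/ε_s+1/ε₂−1) = 2.333+2.772 = 5.106.
Heat-flux ratio q₀/q = 5.106/3.439.

factor ≈ 1.48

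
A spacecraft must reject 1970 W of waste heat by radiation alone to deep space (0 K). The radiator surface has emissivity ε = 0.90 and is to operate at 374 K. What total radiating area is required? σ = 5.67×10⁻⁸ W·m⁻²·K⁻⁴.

P = εσA T⁴ ⇒ A = P/(εσT⁴).
T⁴ = 1.957×10¹⁰ K⁴.
A = 1970/(0.90 × 5.67×10⁻⁸ × 1.957×10¹⁰).

A ≈ 1.97 m²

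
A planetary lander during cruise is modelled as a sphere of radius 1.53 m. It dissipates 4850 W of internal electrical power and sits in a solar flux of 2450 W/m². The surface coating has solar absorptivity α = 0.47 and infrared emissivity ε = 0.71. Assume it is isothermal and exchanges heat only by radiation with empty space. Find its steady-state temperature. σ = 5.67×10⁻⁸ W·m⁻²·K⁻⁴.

At steady state, absorbed solar power + internal power = radiated power.
Absorbed: α·S·A_cross = 0.47·2450·7.354 = 8468 W (cross-section πr²).
Total input = 8468 + 4850 = 13320 W.
Radiated: εσ·A_surf·T⁴ with A_surf = 4πr² = 29.42 m².
T⁴ = 13320/(0.71·5.67×10⁻⁸·29.42) = 1.125×10¹⁰ K⁴.

T ≈ 326 K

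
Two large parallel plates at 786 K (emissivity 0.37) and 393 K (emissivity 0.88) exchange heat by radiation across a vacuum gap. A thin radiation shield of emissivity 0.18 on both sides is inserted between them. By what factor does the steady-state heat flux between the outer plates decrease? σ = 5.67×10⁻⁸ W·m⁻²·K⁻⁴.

Without shield: q₀ = σΔ(T⁴)/(1/ε₁+1/ε₂−1) with denominator 2.839.
With shield the two gaps are in series; the resistances add: (1/ε₁+1/ε_s−1)+(1/ε_s+1/ε₂−1) = 7.258+5.692 = 12.95.
Heat-flux ratio q₀/q = 12.95/2.839.

factor ≈ 4.56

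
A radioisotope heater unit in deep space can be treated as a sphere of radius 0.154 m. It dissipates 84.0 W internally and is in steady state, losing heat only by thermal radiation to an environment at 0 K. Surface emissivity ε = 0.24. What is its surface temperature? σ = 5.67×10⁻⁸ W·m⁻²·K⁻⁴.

T ≈ 379 K

Steady state: internal power = radiated power, P = εσA T⁴.
Radiating area A = 4πr² = 0.2980 m².
T⁴ = P/(εσA) = 84.0/(0.24·5.67×10⁻⁸·0.2980) = 2.071×10¹⁰ K⁴.
T = (2.071×10¹⁰)^(1/4).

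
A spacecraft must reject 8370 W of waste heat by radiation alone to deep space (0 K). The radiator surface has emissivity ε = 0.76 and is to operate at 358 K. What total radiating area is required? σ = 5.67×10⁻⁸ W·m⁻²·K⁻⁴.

A ≈ 11.8 m²

P = εσA T⁴ ⇒ A = P/(εσT⁴).
T⁴ = 1.643×10¹⁰ K⁴.
A = 8370/(0.76 × 5.67×10⁻⁸ × 1.643×10¹⁰).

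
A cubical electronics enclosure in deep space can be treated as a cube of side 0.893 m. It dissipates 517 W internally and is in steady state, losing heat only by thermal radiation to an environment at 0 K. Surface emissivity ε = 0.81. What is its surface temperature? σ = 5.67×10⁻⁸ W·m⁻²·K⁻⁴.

T ≈ 220 K

Steady state: internal power = radiated power, P = εσA T⁴.
Radiating area A = 6L² = 4.785 m².
T⁴ = P/(εσA) = 517/(0.81·5.67×10⁻⁸·4.785) = 2.353×10⁹ K⁴.
T = (2.353×10⁹)^(1/4).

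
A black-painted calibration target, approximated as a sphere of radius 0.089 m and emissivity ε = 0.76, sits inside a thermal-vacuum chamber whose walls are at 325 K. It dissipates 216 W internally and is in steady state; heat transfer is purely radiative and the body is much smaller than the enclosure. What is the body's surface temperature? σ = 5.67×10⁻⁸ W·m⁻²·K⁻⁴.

For a small grey body in a large enclosure, net radiated power = εσA(T⁴ − T_w⁴).
Steady state: P = εσA(T⁴ − T_w⁴) with A = 4πr² = 0.09954 m².
T⁴ = P/(εσA) + T_w⁴ = 216/(0.76·5.67×10⁻⁸·0.09954) + (325)⁴
    = 5.036×10¹⁰ + 1.116×10¹⁰ = 6.151×10¹⁰ K⁴.

T ≈ 498 K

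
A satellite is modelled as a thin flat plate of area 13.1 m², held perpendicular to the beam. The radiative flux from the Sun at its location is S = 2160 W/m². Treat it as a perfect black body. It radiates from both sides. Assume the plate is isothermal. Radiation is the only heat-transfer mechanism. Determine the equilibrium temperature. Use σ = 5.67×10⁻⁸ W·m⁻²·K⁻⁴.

At equilibrium, absorbed power = emitted power.
Absorbing cross-section = A = 13.10 m²; emitting surface = 2A = 26.20 m² (ratio 2).
S·A_cross = εσ·A_surf·T⁴  ⇒  T⁴ = S/(2σ).
T⁴ = 1.00·2160/(2·5.67×10⁻⁸) = 1.905×10¹⁰ K⁴.
T = (1.905×10¹⁰)^(1/4).

T ≈ 372 K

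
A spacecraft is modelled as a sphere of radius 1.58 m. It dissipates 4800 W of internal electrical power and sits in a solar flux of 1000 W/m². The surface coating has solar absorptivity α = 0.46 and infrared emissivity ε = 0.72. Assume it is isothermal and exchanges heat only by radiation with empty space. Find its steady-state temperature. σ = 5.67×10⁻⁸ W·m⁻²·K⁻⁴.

At steady state, absorbed solar power + internal power = radiated power.
Absorbed: α·S·A_cross = 0.46·1000·7.843 = 3608 W (cross-section πr²).
Total input = 3608 + 4800 = 8408 W.
Radiated: εσ·A_surf·T⁴ with A_surf = 4πr² = 31.37 m².
T⁴ = 8408/(0.72·5.67×10⁻⁸·31.37) = 6.565×10⁹ K⁴.

T ≈ 285 K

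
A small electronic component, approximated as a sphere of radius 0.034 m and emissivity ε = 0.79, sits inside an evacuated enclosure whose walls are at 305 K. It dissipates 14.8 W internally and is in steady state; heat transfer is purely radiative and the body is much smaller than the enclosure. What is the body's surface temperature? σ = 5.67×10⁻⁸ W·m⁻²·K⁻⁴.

For a small grey body in a large enclosure, net radiated power = εσA(T⁴ − T_w⁴).
Steady state: P = εσA(T⁴ − T_w⁴) with A = 4πr² = 0.01453 m².
T⁴ = P/(εσA) + T_w⁴ = 14.8/(0.79·5.67×10⁻⁸·0.01453) + (305)⁴
    = 2.274×10¹⁰ + 8.654×10⁹ = 3.140×10¹⁰ K⁴.

T ≈ 421 K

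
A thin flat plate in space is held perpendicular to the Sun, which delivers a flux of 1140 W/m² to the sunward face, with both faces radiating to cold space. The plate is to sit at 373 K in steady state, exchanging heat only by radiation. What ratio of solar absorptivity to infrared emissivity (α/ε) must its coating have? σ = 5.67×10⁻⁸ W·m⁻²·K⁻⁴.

α/ε ≈ 1.93

Balance: αS·A = εσ·2A·T⁴ ⇒ α/ε = 2σT⁴/S.
α/ε = 2·5.67×10⁻⁸·(373)⁴/1140 = 2·5.67×10⁻⁸·1.936×10¹⁰/1140.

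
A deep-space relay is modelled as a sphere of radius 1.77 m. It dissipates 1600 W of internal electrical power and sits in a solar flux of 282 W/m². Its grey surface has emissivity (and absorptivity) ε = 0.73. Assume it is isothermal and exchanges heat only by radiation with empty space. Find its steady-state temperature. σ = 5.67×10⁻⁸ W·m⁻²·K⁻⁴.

At steady state, absorbed solar power + internal power = radiated power.
Absorbed: α·S·A_cross = 0.73·282·9.842 = 2026 W (cross-section πr²).
Total input = 2026 + 1600 = 3626 W.
Radiated: εσ·A_surf·T⁴ with A_surf = 4πr² = 39.37 m².
T⁴ = 3626/(0.73·5.67×10⁻⁸·39.37) = 2.225×10⁹ K⁴.

T ≈ 217 K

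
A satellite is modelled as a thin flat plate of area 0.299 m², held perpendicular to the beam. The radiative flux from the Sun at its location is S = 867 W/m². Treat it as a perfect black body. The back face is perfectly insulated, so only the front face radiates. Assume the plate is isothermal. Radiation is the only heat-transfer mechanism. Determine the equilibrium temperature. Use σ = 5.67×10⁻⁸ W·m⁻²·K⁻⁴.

At equilibrium, absorbed power = emitted power.
Absorbing cross-section = A = 0.2990 m²; emitting surface = A = 0.2990 m² (ratio 1).
S·A_cross = εσ·A_surf·T⁴  ⇒  T⁴ = S/(1σ).
T⁴ = 1.00·867/(1·5.67×10⁻⁸) = 1.529×10¹⁰ K⁴.
T = (1.529×10¹⁰)^(1/4).

T ≈ 352 K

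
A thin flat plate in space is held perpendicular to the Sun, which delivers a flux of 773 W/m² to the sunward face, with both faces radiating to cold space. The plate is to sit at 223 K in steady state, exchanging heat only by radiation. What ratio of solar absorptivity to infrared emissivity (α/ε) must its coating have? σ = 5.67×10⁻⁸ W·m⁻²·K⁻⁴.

Balance: αS·A = εσ·2A·T⁴ ⇒ α/ε = 2σT⁴/S.
α/ε = 2·5.67×10⁻⁸·(223)⁴/773 = 2·5.67×10⁻⁸·2.473×10⁹/773.

α/ε ≈ 0.363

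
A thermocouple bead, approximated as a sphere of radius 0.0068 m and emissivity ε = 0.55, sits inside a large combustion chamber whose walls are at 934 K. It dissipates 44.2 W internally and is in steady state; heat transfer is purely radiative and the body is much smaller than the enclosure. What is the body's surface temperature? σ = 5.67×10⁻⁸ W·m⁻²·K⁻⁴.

T ≈ 1340 K

For a small grey body in a large enclosure, net radiated power = εσA(T⁴ − T_w⁴).
Steady state: P = εσA(T⁴ − T_w⁴) with A = 4πr² = 5.811×10⁻⁴ m².
T⁴ = P/(εσA) + T_w⁴ = 44.2/(0.55·5.67×10⁻⁸·5.811×10⁻⁴) + (934)⁴
    = 2.439×10¹² + 7.610×10¹¹ = 3.200×10¹² K⁴.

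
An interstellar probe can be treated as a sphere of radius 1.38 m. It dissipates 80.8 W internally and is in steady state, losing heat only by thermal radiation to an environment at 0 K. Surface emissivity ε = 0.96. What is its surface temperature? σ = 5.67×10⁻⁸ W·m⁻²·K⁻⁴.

Steady state: internal power = radiated power, P = εσA T⁴.
Radiating area A = 4πr² = 23.93 m².
T⁴ = P/(εσA) = 80.8/(0.96·5.67×10⁻⁸·23.93) = 6.203×10⁷ K⁴.
T = (6.203×10⁷)^(1/4).

T ≈ 88.7 K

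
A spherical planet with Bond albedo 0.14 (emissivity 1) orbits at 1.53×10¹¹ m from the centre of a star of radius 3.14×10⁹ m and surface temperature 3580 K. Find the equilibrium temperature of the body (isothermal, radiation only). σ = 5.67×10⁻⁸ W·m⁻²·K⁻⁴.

The star's surface emits σT_*⁴; at distance d the flux is S = σT_*⁴(R_*/d)².
S = 5.67×10⁻⁸·(3580)⁴·(3.14×10⁹/1.53×10¹¹)² = 3923 W/m².
For an isothermal sphere T⁴ = (1−a)S/(4σ) = 1.487×10¹⁰ K⁴.

T ≈ 349 K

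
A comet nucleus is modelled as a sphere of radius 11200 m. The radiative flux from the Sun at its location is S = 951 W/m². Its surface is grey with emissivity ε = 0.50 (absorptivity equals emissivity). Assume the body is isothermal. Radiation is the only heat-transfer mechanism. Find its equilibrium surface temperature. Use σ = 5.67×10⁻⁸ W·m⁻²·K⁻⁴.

At equilibrium, absorbed power = emitted power.
Absorbing cross-section = πr² = 3.941×10⁸ m²; emitting surface = 4πr² = 1.576×10⁹ m² (ratio 4).
εS·A_cross = εσ·A_surf·T⁴  ⇒  T⁴ = S/(4σ)   (ε cancels).
T⁴ = 951/(4·5.67×10⁻⁸) = 4.193×10⁹ K⁴.
T = (4.193×10⁹)^(1/4).

T ≈ 254 K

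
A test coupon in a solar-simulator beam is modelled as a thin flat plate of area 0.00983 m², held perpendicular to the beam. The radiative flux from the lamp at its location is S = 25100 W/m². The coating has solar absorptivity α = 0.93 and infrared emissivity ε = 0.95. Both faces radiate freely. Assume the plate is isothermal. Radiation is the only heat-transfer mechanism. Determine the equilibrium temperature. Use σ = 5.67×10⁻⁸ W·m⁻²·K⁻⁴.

At equilibrium, absorbed power = emitted power.
Absorbing cross-section = A = 0.009830 m²; emitting surface = 2A = 0.01966 m² (ratio 2).
αS·A_cross = εσ·A_surf·T⁴  ⇒  T⁴ = αS/(ε·2σ).
T⁴ = 0.930·25100/(0.95·2·5.67×10⁻⁸) = 2.167×10¹¹ K⁴.
T = (2.167×10¹¹)^(1/4).

T ≈ 682 K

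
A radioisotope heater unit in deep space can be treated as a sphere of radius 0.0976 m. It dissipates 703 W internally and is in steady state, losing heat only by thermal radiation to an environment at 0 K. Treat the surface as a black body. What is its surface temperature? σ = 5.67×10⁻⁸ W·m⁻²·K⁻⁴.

Steady state: internal power = radiated power, P = εσA T⁴.
Radiating area A = 4πr² = 0.1197 m².
T⁴ = P/(εσA) = 703/(1.0·5.67×10⁻⁸·0.1197) = 1.036×10¹¹ K⁴.
T = (1.036×10¹¹)^(1/4).

T ≈ 567 K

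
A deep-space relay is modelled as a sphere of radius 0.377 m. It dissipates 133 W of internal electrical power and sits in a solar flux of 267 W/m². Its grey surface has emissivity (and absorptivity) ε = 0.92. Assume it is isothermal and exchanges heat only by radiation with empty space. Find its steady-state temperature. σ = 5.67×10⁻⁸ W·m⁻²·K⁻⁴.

T ≈ 226 K

At steady state, absorbed solar power + internal power = radiated power.
Absorbed: α·S·A_cross = 0.92·267·0.4465 = 109.7 W (cross-section πr²).
Total input = 109.7 + 133 = 242.7 W.
Radiated: εσ·A_surf·T⁴ with A_surf = 4πr² = 1.786 m².
T⁴ = 242.7/(0.92·5.67×10⁻⁸·1.786) = 2.605×10⁹ K⁴.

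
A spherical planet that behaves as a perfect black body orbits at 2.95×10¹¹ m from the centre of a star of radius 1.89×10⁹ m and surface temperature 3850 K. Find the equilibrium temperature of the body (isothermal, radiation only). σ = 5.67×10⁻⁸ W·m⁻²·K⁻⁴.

The star's surface emits σT_*⁴; at distance d the flux is S = σT_*⁴(R_*/d)².
S = 5.67×10⁻⁸·(3850)⁴·(1.89×10⁹/2.95×10¹¹)² = 511.3 W/m².
For an isothermal sphere T⁴ = (1−a)S/(4σ) = 2.255×10⁹ K⁴.

T ≈ 218 K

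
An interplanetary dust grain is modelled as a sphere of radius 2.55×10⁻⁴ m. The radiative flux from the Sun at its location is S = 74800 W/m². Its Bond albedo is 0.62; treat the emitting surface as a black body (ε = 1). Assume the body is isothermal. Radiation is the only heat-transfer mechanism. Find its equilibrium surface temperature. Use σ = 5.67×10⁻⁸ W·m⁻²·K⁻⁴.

T ≈ 595 K

At equilibrium, absorbed power = emitted power.
Absorbing cross-section = πr² = 2.043×10⁻⁷ m²; emitting surface = 4πr² = 8.171×10⁻⁷ m² (ratio 4).
(1−a)S·A_cross = εσ·A_surf·T⁴  ⇒  T⁴ = (1−a)S/(4σ).
T⁴ = 0.380·74800/(4·5.67×10⁻⁸) = 1.253×10¹¹ K⁴.
T = (1.253×10¹¹)^(1/4).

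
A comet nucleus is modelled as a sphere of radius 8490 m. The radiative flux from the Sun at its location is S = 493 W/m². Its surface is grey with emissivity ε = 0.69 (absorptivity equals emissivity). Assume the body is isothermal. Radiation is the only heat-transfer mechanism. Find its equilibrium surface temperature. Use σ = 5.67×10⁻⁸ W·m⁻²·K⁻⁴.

At equilibrium, absorbed power = emitted power.
Absorbing cross-section = πr² = 2.264×10⁸ m²; emitting surface = 4πr² = 9.058×10⁸ m² (ratio 4).
εS·A_cross = εσ·A_surf·T⁴  ⇒  T⁴ = S/(4σ)   (ε cancels).
T⁴ = 493/(4·5.67×10⁻⁸) = 2.174×10⁹ K⁴.
T = (2.174×10⁹)^(1/4).

T ≈ 216 K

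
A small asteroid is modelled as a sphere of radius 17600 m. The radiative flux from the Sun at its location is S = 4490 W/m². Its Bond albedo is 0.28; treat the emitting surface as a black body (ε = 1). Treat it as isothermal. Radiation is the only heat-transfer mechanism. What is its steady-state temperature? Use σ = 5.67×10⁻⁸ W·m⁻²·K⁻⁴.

At equilibrium, absorbed power = emitted power.
Absorbing cross-section = πr² = 9.731×10⁸ m²; emitting surface = 4πr² = 3.893×10⁹ m² (ratio 4).
(1−a)S·A_cross = εσ·A_surf·T⁴  ⇒  T⁴ = (1−a)S/(4σ).
T⁴ = 0.720·4490/(4·5.67×10⁻⁸) = 1.425×10¹⁰ K⁴.
T = (1.425×10¹⁰)^(1/4).

T ≈ 346 K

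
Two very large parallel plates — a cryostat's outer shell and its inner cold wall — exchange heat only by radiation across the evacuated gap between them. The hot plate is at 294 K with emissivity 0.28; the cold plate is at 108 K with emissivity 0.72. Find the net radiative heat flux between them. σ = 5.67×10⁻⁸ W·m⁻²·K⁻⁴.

For two infinite grey parallel plates, q = σ(T₁⁴ − T₂⁴)/(1/ε₁ + 1/ε₂ − 1).
T₁⁴ − T₂⁴ = 7.471×10⁹ − 1.360×10⁸ = 7.335×10⁹ K⁴.
1/ε₁ + 1/ε₂ − 1 = 3.571 + 1.389 − 1 = 3.960.
q = 5.67×10⁻⁸ × 7.335×10⁹ / 3.960.

q ≈ 105 W/m²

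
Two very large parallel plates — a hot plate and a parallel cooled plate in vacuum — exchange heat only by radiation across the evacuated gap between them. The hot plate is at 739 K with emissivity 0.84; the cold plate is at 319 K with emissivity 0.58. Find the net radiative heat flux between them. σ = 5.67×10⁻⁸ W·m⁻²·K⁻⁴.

q ≈ 8530 W/m²

For two infinite grey parallel plates, q = σ(T₁⁴ − T₂⁴)/(1/ε₁ + 1/ε₂ − 1).
T₁⁴ − T₂⁴ = 2.982×10¹¹ − 1.036×10¹⁰ = 2.879×10¹¹ K⁴.
1/ε₁ + 1/ε₂ − 1 = 1.190 + 1.724 − 1 = 1.915.
q = 5.67×10⁻⁸ × 2.879×10¹¹ / 1.915.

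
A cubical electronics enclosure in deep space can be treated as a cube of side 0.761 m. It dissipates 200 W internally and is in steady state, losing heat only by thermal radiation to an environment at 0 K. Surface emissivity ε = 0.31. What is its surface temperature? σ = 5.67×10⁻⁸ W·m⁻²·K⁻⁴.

Steady state: internal power = radiated power, P = εσA T⁴.
Radiating area A = 6L² = 3.475 m².
T⁴ = P/(εσA) = 200/(0.31·5.67×10⁻⁸·3.475) = 3.275×10⁹ K⁴.
T = (3.275×10⁹)^(1/4).

T ≈ 239 K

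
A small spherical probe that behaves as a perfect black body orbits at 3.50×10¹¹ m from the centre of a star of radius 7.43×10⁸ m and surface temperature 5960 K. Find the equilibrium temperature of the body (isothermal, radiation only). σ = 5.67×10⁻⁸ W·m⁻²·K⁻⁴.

T ≈ 194 K

The star's surface emits σT_*⁴; at distance d the flux is S = σT_*⁴(R_*/d)².
S = 5.67×10⁻⁸·(5960)⁴·(7.43×10⁸/3.50×10¹¹)² = 322.4 W/m².
For an isothermal sphere T⁴ = (1−a)S/(4σ) = 1.422×10⁹ K⁴.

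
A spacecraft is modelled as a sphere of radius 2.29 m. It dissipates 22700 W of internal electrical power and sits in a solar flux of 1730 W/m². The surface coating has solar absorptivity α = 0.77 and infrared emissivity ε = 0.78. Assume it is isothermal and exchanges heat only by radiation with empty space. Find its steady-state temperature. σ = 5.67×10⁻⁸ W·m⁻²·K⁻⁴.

T ≈ 352 K

At steady state, absorbed solar power + internal power = radiated power.
Absorbed: α·S·A_cross = 0.77·1730·16.47 = 21950 W (cross-section πr²).
Total input = 21950 + 22700 = 44650 W.
Radiated: εσ·A_surf·T⁴ with A_surf = 4πr² = 65.90 m².
T⁴ = 44650/(0.78·5.67×10⁻⁸·65.90) = 1.532×10¹⁰ K⁴.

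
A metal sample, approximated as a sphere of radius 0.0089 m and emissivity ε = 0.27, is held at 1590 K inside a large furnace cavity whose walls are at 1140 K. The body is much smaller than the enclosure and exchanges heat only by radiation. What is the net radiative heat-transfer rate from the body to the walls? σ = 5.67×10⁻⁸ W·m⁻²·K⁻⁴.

P_net ≈ 71.7 W

For a small grey body in a large enclosure: P_net = εσA(T_body⁴ − T_wall⁴).
A = 4πr² = 9.954×10⁻⁴ m²; T_body⁴ − T_wall⁴ = 6.391×10¹² − 1.689×10¹² = 4.702×10¹² K⁴.
|P_net| = 0.27·5.67×10⁻⁸·9.954×10⁻⁴·4.702×10¹².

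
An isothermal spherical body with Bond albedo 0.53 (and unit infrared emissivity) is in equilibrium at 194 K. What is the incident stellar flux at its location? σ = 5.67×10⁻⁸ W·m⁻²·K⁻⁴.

(1−a)S·πr² = σ·4πr²·T⁴ ⇒ S = 4σT⁴/(1−a).
S = 4·5.67×10⁻⁸·1.416×10⁹/0.470.

S ≈ 684 W/m²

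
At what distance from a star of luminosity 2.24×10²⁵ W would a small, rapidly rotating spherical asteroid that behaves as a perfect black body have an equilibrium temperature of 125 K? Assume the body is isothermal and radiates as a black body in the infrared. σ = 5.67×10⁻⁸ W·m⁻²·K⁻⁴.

For an isothermal black-emitting sphere, (1−a)S·πr² = σ·4πr²·T⁴ ⇒ S = 4σT⁴/(1−a).
S = 4·5.67×10⁻⁸·(125)⁴/1.00 = 55.37 W/m².
Flux falls as S = L/(4πd²), so d = √(L/(4πS)) = √(2.24×10²⁵/(4π·55.37)).

d ≈ 1.79×10¹¹ m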